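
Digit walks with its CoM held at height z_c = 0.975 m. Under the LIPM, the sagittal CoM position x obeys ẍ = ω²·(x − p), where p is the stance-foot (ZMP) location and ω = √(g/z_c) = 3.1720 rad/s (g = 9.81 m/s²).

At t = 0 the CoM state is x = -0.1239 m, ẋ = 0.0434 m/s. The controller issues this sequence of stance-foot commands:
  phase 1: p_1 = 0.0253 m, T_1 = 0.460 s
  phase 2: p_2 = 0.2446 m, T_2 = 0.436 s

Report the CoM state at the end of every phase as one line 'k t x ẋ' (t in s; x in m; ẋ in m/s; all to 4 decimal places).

1 0.4600 -0.2851 -0.8646
2 0.8960 -1.3870 -4.9708

phase 1: p=0.0253, T=0.460, ωT=1.459120, cosh=2.267306, sinh=2.034866; start (x,ẋ)=(-0.123900, 0.043400) → end (x,ẋ)=(-0.285141, -0.864624)
phase 2: p=0.2446, T=0.436, ωT=1.382992, cosh=2.118820, sinh=1.867993; start (x,ẋ)=(-0.285141, -0.864624) → end (x,ẋ)=(-1.387003, -4.970841)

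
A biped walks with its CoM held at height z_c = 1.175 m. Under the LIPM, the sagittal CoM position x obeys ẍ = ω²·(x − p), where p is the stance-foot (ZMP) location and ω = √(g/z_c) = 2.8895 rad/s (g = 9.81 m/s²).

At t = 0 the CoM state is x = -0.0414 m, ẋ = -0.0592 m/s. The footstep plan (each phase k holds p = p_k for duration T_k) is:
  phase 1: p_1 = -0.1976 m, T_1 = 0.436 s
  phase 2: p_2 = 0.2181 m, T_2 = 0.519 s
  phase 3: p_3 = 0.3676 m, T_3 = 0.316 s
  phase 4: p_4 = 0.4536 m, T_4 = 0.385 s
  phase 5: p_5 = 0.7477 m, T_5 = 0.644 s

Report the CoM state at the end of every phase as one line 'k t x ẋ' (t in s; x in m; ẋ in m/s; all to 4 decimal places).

1 0.4360 0.0666 0.6187
2 0.9550 0.3177 0.5234
3 1.2710 0.4847 0.6064
4 1.6560 0.7907 1.1439
5 2.3000 2.1312 4.1561

phase 1: p=-0.1976, T=0.436, ωT=1.259822, cosh=1.904249, sinh=1.620545; start (x,ẋ)=(-0.041400, -0.059200) → end (x,ẋ)=(0.066642, 0.618685)
phase 2: p=0.2181, T=0.519, ωT=1.499650, cosh=2.351666, sinh=2.128457; start (x,ẋ)=(0.066642, 0.618685) → end (x,ẋ)=(0.317656, 0.523447)
phase 3: p=0.3676, T=0.316, ωT=0.913082, cosh=1.446638, sinh=1.045353; start (x,ẋ)=(0.317656, 0.523447) → end (x,ẋ)=(0.484720, 0.606380)
phase 4: p=0.4536, T=0.385, ωT=1.112458, cosh=1.685287, sinh=1.356537; start (x,ẋ)=(0.484720, 0.606380) → end (x,ẋ)=(0.790724, 1.143905)
phase 5: p=0.7477, T=0.644, ωT=1.860838, cosh=3.292332, sinh=3.136790; start (x,ẋ)=(0.790724, 1.143905) → end (x,ẋ)=(2.131151, 4.156071)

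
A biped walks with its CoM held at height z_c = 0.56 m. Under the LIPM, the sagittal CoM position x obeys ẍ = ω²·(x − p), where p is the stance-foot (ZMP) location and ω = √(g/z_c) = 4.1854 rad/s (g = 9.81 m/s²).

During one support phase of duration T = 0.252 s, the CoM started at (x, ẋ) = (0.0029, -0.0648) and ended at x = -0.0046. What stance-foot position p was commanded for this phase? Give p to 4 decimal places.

p = -0.0168

ωT = 4.1854·0.252 = 1.054721; cosh(ωT) = 1.609732, sinh(ωT) = 1.261442
x(T) = p + (x₀−p)·cosh(ωT) + (ẋ₀/ω)·sinh(ωT) ⇒ p·(1 − cosh) = x(T) − x₀·cosh − (ẋ₀/ω)·sinh
numerator   = -0.0046 − (0.0029)·1.609732 − (-0.0648/4.1854)·1.261442 = 0.010262
denominator = 1 − 1.609732 = -0.609732
p = 0.010262 / -0.609732 = -0.0168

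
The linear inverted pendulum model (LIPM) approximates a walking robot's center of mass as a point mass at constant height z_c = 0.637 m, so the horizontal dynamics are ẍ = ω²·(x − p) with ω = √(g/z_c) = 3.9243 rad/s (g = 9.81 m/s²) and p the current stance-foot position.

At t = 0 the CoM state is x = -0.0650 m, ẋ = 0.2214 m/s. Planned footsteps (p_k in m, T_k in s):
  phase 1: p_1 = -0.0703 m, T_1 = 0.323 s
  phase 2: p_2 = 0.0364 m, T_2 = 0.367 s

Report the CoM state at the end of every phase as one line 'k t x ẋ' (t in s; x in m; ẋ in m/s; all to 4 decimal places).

phase 1: p=-0.0703, T=0.323, ωT=1.267549, cosh=1.916828, sinh=1.635307; start (x,ẋ)=(-0.065000, 0.221400) → end (x,ẋ)=(0.032119, 0.458398)
phase 2: p=0.0364, T=0.367, ωT=1.440218, cosh=2.229246, sinh=1.992370; start (x,ẋ)=(0.032119, 0.458398) → end (x,ẋ)=(0.259587, 0.988414)

1 0.3230 0.0321 0.4584
2 0.6900 0.2596 0.9884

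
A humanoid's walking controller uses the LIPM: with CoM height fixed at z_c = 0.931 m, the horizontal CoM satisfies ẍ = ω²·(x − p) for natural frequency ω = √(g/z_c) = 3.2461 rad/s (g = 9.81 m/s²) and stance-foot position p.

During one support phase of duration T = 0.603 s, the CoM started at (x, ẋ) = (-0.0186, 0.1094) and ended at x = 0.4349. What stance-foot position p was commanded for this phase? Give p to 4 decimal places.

ωT = 3.2461·0.603 = 1.957398; cosh(ωT) = 3.611053, sinh(ωT) = 3.469828
x(T) = p + (x₀−p)·cosh(ωT) + (ẋ₀/ω)·sinh(ωT) ⇒ p·(1 − cosh) = x(T) − x₀·cosh − (ẋ₀/ω)·sinh
numerator   = 0.4349 − (-0.0186)·3.611053 − (0.1094/3.2461)·3.469828 = 0.385126
denominator = 1 − 3.611053 = -2.611053
p = 0.385126 / -2.611053 = -0.1475

p = -0.1475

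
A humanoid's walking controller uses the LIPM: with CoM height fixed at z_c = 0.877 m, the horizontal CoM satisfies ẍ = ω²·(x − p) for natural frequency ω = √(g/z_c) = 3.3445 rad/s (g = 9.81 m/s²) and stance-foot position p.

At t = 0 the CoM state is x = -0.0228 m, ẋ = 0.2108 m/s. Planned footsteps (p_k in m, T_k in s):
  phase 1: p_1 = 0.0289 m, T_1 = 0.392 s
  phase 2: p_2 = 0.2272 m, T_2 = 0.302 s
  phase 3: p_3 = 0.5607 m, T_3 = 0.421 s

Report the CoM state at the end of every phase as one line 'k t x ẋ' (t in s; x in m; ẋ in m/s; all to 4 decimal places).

1 0.3920 0.0345 0.1220
2 0.6940 -0.0291 -0.5779
3 1.1150 -1.0490 -5.0424

phase 1: p=0.0289, T=0.392, ωT=1.311044, cosh=1.989792, sinh=1.720253; start (x,ẋ)=(-0.022800, 0.210800) → end (x,ẋ)=(0.034453, 0.121998)
phase 2: p=0.2272, T=0.302, ωT=1.010039, cosh=1.554956, sinh=1.190752; start (x,ẋ)=(0.034453, 0.121998) → end (x,ẋ)=(-0.029077, -0.577906)
phase 3: p=0.5607, T=0.421, ωT=1.408034, cosh=2.166268, sinh=1.921645; start (x,ẋ)=(-0.029077, -0.577906) → end (x,ẋ)=(-1.048962, -5.042363)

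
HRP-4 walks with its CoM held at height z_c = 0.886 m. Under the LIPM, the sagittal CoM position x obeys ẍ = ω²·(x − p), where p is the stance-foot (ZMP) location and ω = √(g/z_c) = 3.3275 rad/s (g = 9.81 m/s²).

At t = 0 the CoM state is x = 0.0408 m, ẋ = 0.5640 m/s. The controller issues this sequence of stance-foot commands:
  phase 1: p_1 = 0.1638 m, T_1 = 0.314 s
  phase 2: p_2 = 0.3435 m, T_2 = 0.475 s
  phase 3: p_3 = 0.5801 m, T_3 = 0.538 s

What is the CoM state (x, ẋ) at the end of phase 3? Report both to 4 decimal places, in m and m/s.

x = -0.8445, ẋ = -4.5767

phase 1: p=0.1638, T=0.314, ωT=1.044835, cosh=1.597340, sinh=1.245590; start (x,ẋ)=(0.040800, 0.564000) → end (x,ẋ)=(0.178450, 0.391101)
phase 2: p=0.3435, T=0.475, ωT=1.580563, cosh=2.531773, sinh=2.325914; start (x,ẋ)=(0.178450, 0.391101) → end (x,ẋ)=(0.199011, -0.287217)
phase 3: p=0.5801, T=0.538, ωT=1.790195, cosh=3.078774, sinh=2.911846; start (x,ẋ)=(0.199011, -0.287217) → end (x,ẋ)=(-0.844527, -4.576713)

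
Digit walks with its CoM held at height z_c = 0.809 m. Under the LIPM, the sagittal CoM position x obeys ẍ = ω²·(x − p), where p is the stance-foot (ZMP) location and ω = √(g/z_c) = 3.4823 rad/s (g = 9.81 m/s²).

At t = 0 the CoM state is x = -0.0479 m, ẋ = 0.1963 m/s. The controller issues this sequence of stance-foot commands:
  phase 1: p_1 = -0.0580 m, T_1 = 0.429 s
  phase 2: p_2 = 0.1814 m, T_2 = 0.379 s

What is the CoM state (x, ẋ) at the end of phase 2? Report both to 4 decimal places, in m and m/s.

x = 0.2541, ẋ = 0.4856

phase 1: p=-0.0580, T=0.429, ωT=1.493907, cosh=2.339479, sinh=2.114985; start (x,ẋ)=(-0.047900, 0.196300) → end (x,ẋ)=(0.084852, 0.533626)
phase 2: p=0.1814, T=0.379, ωT=1.319792, cosh=2.004916, sinh=1.737725; start (x,ẋ)=(0.084852, 0.533626) → end (x,ẋ)=(0.254118, 0.485638)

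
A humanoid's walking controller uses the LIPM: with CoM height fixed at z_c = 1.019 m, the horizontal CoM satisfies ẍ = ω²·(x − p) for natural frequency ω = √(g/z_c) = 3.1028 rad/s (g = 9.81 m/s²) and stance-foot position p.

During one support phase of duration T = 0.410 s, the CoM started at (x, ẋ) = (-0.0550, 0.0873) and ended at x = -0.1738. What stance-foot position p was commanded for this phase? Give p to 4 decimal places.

ωT = 3.1028·0.410 = 1.272148; cosh(ωT) = 1.924369, sinh(ωT) = 1.644140
x(T) = p + (x₀−p)·cosh(ωT) + (ẋ₀/ω)·sinh(ωT) ⇒ p·(1 − cosh) = x(T) − x₀·cosh − (ẋ₀/ω)·sinh
numerator   = -0.1738 − (-0.0550)·1.924369 − (0.0873/3.1028)·1.644140 = -0.114219
denominator = 1 − 1.924369 = -0.924369
p = -0.114219 / -0.924369 = 0.1236

p = 0.1236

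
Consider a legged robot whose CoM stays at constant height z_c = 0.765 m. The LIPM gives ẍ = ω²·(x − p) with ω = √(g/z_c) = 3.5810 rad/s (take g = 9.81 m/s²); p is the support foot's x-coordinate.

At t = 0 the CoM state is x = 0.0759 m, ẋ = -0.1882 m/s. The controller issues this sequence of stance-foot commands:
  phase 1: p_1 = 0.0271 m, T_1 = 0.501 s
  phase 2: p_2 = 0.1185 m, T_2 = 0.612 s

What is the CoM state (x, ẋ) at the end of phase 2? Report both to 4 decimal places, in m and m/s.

x = -0.3957, ẋ = -1.8115

phase 1: p=0.0271, T=0.501, ωT=1.794081, cosh=3.090113, sinh=2.923833; start (x,ẋ)=(0.075900, -0.188200) → end (x,ẋ)=(0.024235, -0.070611)
phase 2: p=0.1185, T=0.612, ωT=2.191572, cosh=4.530506, sinh=4.418765; start (x,ẋ)=(0.024235, -0.070611) → end (x,ẋ)=(-0.395699, -1.811516)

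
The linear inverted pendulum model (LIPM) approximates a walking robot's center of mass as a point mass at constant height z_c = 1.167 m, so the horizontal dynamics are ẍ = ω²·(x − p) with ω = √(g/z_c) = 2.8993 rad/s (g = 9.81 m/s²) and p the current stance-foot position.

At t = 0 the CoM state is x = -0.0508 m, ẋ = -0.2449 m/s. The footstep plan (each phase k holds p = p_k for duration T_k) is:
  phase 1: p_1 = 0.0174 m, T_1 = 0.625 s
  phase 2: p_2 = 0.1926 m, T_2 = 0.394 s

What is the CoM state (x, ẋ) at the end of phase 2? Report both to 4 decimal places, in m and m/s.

x = -1.5743, ẋ = -4.9632

phase 1: p=0.0174, T=0.625, ωT=1.812063, cosh=3.143190, sinh=2.979873; start (x,ẋ)=(-0.050800, -0.244900) → end (x,ẋ)=(-0.448671, -1.358984)
phase 2: p=0.1926, T=0.394, ωT=1.142324, cosh=1.726560, sinh=1.407484; start (x,ẋ)=(-0.448671, -1.358984) → end (x,ẋ)=(-1.574321, -4.963216)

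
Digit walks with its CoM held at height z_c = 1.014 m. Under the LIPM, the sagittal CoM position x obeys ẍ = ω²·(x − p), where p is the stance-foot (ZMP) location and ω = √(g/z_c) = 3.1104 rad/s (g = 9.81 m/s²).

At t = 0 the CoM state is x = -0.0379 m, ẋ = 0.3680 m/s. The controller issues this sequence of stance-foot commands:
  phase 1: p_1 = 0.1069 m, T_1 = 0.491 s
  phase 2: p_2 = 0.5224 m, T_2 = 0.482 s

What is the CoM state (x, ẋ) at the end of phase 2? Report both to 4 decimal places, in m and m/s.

x = -0.7338, ẋ = -3.5791

phase 1: p=0.1069, T=0.491, ωT=1.527206, cosh=2.411217, sinh=2.194076; start (x,ẋ)=(-0.037900, 0.368000) → end (x,ẋ)=(0.017343, -0.100853)
phase 2: p=0.5224, T=0.482, ωT=1.499213, cosh=2.350734, sinh=2.127428; start (x,ẋ)=(0.017343, -0.100853) → end (x,ẋ)=(-0.733836, -3.579119)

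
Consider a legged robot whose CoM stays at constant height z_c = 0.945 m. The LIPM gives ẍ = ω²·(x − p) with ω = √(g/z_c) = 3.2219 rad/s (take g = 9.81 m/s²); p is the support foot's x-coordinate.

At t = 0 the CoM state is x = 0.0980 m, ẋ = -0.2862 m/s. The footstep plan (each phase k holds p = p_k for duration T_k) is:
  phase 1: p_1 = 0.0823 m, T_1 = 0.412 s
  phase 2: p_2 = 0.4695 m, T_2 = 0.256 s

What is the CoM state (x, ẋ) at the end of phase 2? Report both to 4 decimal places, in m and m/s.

x = -0.3656, ẋ = -2.1829

phase 1: p=0.0823, T=0.412, ωT=1.327423, cosh=2.018236, sinh=1.753076; start (x,ẋ)=(0.098000, -0.286200) → end (x,ẋ)=(-0.041739, -0.488942)
phase 2: p=0.4695, T=0.256, ωT=0.824806, cosh=1.359879, sinh=0.921560; start (x,ẋ)=(-0.041739, -0.488942) → end (x,ẋ)=(-0.365575, -2.182858)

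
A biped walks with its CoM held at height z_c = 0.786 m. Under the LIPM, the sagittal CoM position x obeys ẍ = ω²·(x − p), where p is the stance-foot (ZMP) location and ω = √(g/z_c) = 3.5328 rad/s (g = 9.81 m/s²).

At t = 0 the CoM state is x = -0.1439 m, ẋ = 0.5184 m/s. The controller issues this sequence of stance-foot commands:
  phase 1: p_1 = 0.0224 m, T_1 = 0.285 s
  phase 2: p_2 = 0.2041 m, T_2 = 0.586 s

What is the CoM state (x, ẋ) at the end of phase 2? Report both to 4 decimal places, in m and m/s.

x = -0.7469, ẋ = -3.2277

phase 1: p=0.0224, T=0.285, ωT=1.006848, cosh=1.551165, sinh=1.185796; start (x,ẋ)=(-0.143900, 0.518400) → end (x,ẋ)=(-0.061556, 0.107463)
phase 2: p=0.2041, T=0.586, ωT=2.070221, cosh=4.026366, sinh=3.900208; start (x,ẋ)=(-0.061556, 0.107463) → end (x,ẋ)=(-0.746889, -3.227696)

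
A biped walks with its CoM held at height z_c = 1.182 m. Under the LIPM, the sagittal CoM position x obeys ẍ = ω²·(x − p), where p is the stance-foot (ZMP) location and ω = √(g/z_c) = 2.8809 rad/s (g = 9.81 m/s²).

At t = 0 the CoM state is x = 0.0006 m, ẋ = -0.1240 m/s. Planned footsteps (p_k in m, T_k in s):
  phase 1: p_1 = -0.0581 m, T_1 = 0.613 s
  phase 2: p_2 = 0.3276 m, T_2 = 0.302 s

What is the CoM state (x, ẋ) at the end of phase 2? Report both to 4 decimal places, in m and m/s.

x = -0.1006, ẋ = -0.7891

phase 1: p=-0.0581, T=0.613, ωT=1.765992, cosh=3.009193, sinh=2.838176; start (x,ẋ)=(0.000600, -0.124000) → end (x,ẋ)=(-0.003621, 0.106821)
phase 2: p=0.3276, T=0.302, ωT=0.870032, cosh=1.402962, sinh=0.984024; start (x,ẋ)=(-0.003621, 0.106821) → end (x,ẋ)=(-0.100605, -0.789106)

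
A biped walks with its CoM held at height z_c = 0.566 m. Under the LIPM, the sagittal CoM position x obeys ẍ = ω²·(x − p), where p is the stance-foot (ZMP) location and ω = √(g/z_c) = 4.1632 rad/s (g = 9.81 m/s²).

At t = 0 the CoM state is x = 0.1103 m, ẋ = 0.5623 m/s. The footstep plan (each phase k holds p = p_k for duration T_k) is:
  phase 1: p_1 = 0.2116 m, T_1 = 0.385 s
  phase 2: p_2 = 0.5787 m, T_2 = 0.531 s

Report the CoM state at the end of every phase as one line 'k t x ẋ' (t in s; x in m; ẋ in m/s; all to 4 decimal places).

1 0.3850 0.2717 0.4482
2 0.9160 -0.3534 -3.6913

phase 1: p=0.2116, T=0.385, ωT=1.602832, cosh=2.584202, sinh=2.382877; start (x,ẋ)=(0.110300, 0.562300) → end (x,ẋ)=(0.271662, 0.448161)
phase 2: p=0.5787, T=0.531, ωT=2.210659, cosh=4.615678, sinh=4.506050; start (x,ẋ)=(0.271662, 0.448161) → end (x,ẋ)=(-0.353420, -3.691337)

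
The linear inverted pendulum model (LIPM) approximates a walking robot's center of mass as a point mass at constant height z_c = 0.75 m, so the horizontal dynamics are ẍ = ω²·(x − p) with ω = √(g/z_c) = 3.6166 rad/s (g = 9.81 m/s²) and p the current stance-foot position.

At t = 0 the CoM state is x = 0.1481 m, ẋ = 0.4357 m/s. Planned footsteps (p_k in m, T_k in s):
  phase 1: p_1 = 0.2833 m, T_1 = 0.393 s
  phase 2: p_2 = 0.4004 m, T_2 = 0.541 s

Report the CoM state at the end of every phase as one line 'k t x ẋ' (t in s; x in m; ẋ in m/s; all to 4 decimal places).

1 0.3930 0.2219 0.0013
2 0.9340 -0.2423 -2.2330

phase 1: p=0.2833, T=0.393, ωT=1.421324, cosh=2.191998, sinh=1.950603; start (x,ẋ)=(0.148100, 0.435700) → end (x,ẋ)=(0.221936, 0.001278)
phase 2: p=0.4004, T=0.541, ωT=1.956581, cosh=3.608217, sinh=3.466876; start (x,ẋ)=(0.221936, 0.001278) → end (x,ẋ)=(-0.242314, -2.233031)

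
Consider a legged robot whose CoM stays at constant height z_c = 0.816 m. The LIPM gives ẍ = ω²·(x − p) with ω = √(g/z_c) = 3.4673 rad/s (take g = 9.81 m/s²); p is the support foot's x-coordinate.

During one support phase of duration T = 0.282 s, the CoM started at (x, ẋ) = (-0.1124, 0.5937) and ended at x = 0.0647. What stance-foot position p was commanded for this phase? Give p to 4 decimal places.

p = -0.0770

ωT = 3.4673·0.282 = 0.977779; cosh(ωT) = 1.517345, sinh(ωT) = 1.141199
x(T) = p + (x₀−p)·cosh(ωT) + (ẋ₀/ω)·sinh(ωT) ⇒ p·(1 − cosh) = x(T) − x₀·cosh − (ẋ₀/ω)·sinh
numerator   = 0.0647 − (-0.1124)·1.517345 − (0.5937/3.4673)·1.141199 = 0.039844
denominator = 1 − 1.517345 = -0.517345
p = 0.039844 / -0.517345 = -0.0770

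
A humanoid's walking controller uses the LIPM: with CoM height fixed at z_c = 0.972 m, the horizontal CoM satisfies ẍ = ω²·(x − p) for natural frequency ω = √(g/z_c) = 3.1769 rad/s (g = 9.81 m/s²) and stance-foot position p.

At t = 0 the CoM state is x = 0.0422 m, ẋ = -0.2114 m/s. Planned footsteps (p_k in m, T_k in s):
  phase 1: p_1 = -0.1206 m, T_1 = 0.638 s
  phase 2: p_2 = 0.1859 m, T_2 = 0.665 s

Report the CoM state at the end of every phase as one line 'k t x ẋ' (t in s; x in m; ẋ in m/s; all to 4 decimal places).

1 0.6380 0.2598 1.1125
2 1.3030 1.9229 5.6245

phase 1: p=-0.1206, T=0.638, ωT=2.026862, cosh=3.860990, sinh=3.729242; start (x,ẋ)=(0.042200, -0.211400) → end (x,ẋ)=(0.259815, 1.112548)
phase 2: p=0.1859, T=0.665, ωT=2.112639, cosh=4.195476, sinh=4.074557; start (x,ẋ)=(0.259815, 1.112548) → end (x,ẋ)=(1.922915, 5.624456)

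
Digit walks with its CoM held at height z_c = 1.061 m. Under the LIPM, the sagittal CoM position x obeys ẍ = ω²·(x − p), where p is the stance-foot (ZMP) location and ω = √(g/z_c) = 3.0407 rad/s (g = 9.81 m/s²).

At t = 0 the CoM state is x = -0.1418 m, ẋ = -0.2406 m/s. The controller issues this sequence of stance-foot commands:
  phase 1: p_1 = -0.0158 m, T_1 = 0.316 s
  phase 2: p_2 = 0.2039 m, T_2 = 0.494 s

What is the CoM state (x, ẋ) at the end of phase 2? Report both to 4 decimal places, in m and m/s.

phase 1: p=-0.0158, T=0.316, ωT=0.960861, cosh=1.498255, sinh=1.115692; start (x,ẋ)=(-0.141800, -0.240600) → end (x,ẋ)=(-0.292861, -0.787933)
phase 2: p=0.2039, T=0.494, ωT=1.502106, cosh=2.356899, sinh=2.134238; start (x,ẋ)=(-0.292861, -0.787933) → end (x,ẋ)=(-1.519958, -5.080847)

x = -1.5200, ẋ = -5.0808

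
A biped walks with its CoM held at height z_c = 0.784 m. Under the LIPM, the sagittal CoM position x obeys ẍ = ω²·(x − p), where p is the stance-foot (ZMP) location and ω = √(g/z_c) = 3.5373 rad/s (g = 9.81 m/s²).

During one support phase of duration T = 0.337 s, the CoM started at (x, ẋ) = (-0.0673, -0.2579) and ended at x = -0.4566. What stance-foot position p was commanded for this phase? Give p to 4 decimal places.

ωT = 3.5373·0.337 = 1.192070; cosh(ωT) = 1.798742, sinh(ωT) = 1.495150
x(T) = p + (x₀−p)·cosh(ωT) + (ẋ₀/ω)·sinh(ωT) ⇒ p·(1 − cosh) = x(T) − x₀·cosh − (ẋ₀/ω)·sinh
numerator   = -0.4566 − (-0.0673)·1.798742 − (-0.2579/3.5373)·1.495150 = -0.226535
denominator = 1 − 1.798742 = -0.798742
p = -0.226535 / -0.798742 = 0.2836

p = 0.2836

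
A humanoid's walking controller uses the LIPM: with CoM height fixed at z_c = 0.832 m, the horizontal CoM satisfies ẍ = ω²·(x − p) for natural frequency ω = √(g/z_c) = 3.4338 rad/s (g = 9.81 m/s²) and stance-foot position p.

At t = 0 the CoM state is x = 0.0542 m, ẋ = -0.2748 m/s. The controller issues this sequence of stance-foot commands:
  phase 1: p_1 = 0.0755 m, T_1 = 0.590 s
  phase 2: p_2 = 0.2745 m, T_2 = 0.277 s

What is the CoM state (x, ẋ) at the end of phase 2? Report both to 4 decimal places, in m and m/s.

x = -1.0146, ẋ = -4.1728

phase 1: p=0.0755, T=0.590, ωT=2.025942, cosh=3.857560, sinh=3.725691; start (x,ẋ)=(0.054200, -0.274800) → end (x,ẋ)=(-0.304825, -1.332554)
phase 2: p=0.2745, T=0.277, ωT=0.951163, cosh=1.487505, sinh=1.101213; start (x,ẋ)=(-0.304825, -1.332554) → end (x,ẋ)=(-1.014597, -4.172810)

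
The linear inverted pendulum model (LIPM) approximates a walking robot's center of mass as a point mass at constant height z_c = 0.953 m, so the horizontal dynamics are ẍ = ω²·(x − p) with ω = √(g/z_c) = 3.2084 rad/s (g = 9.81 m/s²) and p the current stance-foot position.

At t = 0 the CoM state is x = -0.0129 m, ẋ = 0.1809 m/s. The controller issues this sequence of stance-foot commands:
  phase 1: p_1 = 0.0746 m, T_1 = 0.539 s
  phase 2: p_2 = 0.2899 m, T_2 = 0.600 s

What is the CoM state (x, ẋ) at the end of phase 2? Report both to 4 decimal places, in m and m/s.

phase 1: p=0.0746, T=0.539, ωT=1.729328, cosh=2.907133, sinh=2.729729; start (x,ẋ)=(-0.012900, 0.180900) → end (x,ẋ)=(-0.025863, -0.240430)
phase 2: p=0.2899, T=0.600, ωT=1.925040, cosh=3.500646, sinh=3.354776; start (x,ẋ)=(-0.025863, -0.240430) → end (x,ẋ)=(-1.066874, -4.240367)

x = -1.0669, ẋ = -4.2404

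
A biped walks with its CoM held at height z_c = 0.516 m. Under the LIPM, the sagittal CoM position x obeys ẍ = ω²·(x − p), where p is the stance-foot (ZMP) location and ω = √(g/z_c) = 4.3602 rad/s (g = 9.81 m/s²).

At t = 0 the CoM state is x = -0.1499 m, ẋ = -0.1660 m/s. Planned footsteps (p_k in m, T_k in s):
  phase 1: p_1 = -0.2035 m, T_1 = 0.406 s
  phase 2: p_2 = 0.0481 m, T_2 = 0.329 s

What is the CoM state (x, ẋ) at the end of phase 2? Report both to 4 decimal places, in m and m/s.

phase 1: p=-0.2035, T=0.406, ωT=1.770241, cosh=3.021281, sinh=2.850989; start (x,ẋ)=(-0.149900, -0.166000) → end (x,ẋ)=(-0.150101, 0.164763)
phase 2: p=0.0481, T=0.329, ωT=1.434506, cosh=2.217902, sinh=1.979668; start (x,ẋ)=(-0.150101, 0.164763) → end (x,ẋ)=(-0.316683, -1.345396)

x = -0.3167, ẋ = -1.3454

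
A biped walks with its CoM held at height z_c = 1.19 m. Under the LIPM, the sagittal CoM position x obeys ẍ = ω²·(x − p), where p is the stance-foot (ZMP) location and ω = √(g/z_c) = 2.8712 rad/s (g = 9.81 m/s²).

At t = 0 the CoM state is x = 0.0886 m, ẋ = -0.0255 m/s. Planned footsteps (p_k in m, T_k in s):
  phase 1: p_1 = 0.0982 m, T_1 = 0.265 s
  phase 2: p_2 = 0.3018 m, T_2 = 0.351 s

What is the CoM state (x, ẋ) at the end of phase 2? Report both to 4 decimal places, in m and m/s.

x = -0.0685, ẋ = -0.8494

phase 1: p=0.0982, T=0.265, ωT=0.760868, cosh=1.303697, sinh=0.836436; start (x,ẋ)=(0.088600, -0.025500) → end (x,ẋ)=(0.078256, -0.056299)
phase 2: p=0.3018, T=0.351, ωT=1.007791, cosh=1.552284, sinh=1.187259; start (x,ẋ)=(0.078256, -0.056299) → end (x,ẋ)=(-0.068484, -0.849423)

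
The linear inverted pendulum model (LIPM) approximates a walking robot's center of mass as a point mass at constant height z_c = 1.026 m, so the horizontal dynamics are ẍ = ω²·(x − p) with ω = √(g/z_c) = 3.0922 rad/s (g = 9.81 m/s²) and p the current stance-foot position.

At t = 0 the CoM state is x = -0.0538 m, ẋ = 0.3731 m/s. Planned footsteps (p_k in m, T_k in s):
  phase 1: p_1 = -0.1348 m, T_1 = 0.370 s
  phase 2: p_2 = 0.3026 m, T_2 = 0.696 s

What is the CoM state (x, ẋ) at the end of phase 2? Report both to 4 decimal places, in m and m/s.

x = 1.1185, ẋ = 2.6846

phase 1: p=-0.1348, T=0.370, ωT=1.144114, cosh=1.729082, sinh=1.410576; start (x,ẋ)=(-0.053800, 0.373100) → end (x,ẋ)=(0.175454, 0.998425)
phase 2: p=0.3026, T=0.696, ωT=2.152171, cosh=4.359875, sinh=4.243643; start (x,ẋ)=(0.175454, 0.998425) → end (x,ẋ)=(1.118466, 2.684568)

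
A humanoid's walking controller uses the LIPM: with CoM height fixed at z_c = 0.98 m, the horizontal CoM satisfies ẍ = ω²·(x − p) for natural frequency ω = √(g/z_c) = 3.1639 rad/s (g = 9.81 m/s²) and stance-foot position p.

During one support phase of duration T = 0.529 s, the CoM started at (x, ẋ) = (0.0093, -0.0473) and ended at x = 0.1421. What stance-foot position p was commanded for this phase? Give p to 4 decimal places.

p = -0.0880

ωT = 3.1639·0.529 = 1.673703; cosh(ωT) = 2.759714, sinh(ωT) = 2.572162
x(T) = p + (x₀−p)·cosh(ωT) + (ẋ₀/ω)·sinh(ωT) ⇒ p·(1 − cosh) = x(T) − x₀·cosh − (ẋ₀/ω)·sinh
numerator   = 0.1421 − (0.0093)·2.759714 − (-0.0473/3.1639)·2.572162 = 0.154888
denominator = 1 − 2.759714 = -1.759714
p = 0.154888 / -1.759714 = -0.0880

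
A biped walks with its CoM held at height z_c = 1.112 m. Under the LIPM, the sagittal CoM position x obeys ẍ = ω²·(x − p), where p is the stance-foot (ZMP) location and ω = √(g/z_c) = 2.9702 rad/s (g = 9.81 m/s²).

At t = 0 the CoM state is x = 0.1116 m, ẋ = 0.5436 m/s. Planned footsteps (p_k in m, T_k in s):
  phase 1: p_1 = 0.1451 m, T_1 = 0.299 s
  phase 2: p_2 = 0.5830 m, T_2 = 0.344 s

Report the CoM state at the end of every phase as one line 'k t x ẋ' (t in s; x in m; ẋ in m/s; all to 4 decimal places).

phase 1: p=0.1451, T=0.299, ωT=0.888090, cosh=1.420962, sinh=1.009521; start (x,ẋ)=(0.111600, 0.543600) → end (x,ẋ)=(0.282258, 0.671986)
phase 2: p=0.5830, T=0.344, ωT=1.021749, cosh=1.569007, sinh=1.209042; start (x,ẋ)=(0.282258, 0.671986) → end (x,ẋ)=(0.384671, -0.025642)

1 0.2990 0.2823 0.6720
2 0.6430 0.3847 -0.0256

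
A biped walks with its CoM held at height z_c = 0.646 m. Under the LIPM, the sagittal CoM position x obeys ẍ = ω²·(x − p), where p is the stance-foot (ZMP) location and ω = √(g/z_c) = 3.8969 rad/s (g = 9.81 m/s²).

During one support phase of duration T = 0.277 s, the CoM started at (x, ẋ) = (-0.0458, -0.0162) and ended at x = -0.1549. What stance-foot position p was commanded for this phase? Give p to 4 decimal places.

p = 0.1159

ωT = 3.8969·0.277 = 1.079441; cosh(ωT) = 1.641410, sinh(ωT) = 1.301625
x(T) = p + (x₀−p)·cosh(ωT) + (ẋ₀/ω)·sinh(ωT) ⇒ p·(1 − cosh) = x(T) − x₀·cosh − (ẋ₀/ω)·sinh
numerator   = -0.1549 − (-0.0458)·1.641410 − (-0.0162/3.8969)·1.301625 = -0.074312
denominator = 1 − 1.641410 = -0.641410
p = -0.074312 / -0.641410 = 0.1159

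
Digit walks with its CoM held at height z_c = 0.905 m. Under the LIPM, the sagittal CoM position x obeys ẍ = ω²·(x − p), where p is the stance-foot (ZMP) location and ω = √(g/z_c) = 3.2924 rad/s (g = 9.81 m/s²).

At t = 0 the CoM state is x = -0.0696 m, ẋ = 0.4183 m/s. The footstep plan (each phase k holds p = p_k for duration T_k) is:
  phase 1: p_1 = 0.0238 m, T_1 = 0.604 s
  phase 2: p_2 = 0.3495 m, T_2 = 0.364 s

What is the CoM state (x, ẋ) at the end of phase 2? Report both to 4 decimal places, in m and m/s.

x = 0.1634, ẋ = -0.2591

phase 1: p=0.0238, T=0.604, ωT=1.988610, cosh=3.721127, sinh=3.584242; start (x,ẋ)=(-0.069600, 0.418300) → end (x,ẋ)=(0.131625, 0.454357)
phase 2: p=0.3495, T=0.364, ωT=1.198434, cosh=1.808293, sinh=1.506627; start (x,ẋ)=(0.131625, 0.454357) → end (x,ẋ)=(0.163436, -0.259140)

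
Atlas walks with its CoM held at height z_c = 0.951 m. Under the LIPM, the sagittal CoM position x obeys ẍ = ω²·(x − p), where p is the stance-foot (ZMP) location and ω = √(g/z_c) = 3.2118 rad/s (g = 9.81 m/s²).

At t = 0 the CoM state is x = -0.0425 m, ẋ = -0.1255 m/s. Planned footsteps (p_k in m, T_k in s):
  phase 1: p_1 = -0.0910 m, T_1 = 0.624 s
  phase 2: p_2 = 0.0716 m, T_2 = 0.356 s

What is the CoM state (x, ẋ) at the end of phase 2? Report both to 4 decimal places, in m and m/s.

phase 1: p=-0.0910, T=0.624, ωT=2.004163, cosh=3.777328, sinh=3.642555; start (x,ẋ)=(-0.042500, -0.125500) → end (x,ẋ)=(-0.050131, 0.093354)
phase 2: p=0.0716, T=0.356, ωT=1.143401, cosh=1.728077, sinh=1.409343; start (x,ẋ)=(-0.050131, 0.093354) → end (x,ẋ)=(-0.097797, -0.389696)

x = -0.0978, ẋ = -0.3897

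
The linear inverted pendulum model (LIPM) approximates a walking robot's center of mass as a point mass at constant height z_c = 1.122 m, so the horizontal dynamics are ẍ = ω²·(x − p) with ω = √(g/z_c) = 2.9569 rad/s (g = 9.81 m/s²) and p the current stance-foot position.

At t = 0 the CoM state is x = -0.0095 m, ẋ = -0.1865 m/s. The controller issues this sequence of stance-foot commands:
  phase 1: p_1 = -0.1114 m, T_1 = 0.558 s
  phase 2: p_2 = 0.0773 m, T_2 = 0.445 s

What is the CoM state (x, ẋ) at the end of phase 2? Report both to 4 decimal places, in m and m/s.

phase 1: p=-0.1114, T=0.558, ωT=1.649950, cosh=2.699390, sinh=2.507331; start (x,ẋ)=(-0.009500, -0.186500) → end (x,ẋ)=(0.005523, 0.252043)
phase 2: p=0.0773, T=0.445, ωT=1.315821, cosh=1.998031, sinh=1.729777; start (x,ẋ)=(0.005523, 0.252043) → end (x,ẋ)=(0.081332, 0.136468)

x = 0.0813, ẋ = 0.1365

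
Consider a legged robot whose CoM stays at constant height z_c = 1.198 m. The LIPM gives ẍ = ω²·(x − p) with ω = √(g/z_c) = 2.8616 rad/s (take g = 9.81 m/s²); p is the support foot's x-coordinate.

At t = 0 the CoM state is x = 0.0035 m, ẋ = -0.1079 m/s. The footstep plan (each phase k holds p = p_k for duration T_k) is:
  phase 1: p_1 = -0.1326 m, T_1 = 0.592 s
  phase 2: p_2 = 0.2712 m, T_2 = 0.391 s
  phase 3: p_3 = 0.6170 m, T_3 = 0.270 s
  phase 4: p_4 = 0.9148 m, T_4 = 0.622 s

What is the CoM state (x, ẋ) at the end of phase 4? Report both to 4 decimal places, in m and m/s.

x = 0.3554, ẋ = -1.3529

phase 1: p=-0.1326, T=0.592, ωT=1.694067, cosh=2.812669, sinh=2.628899; start (x,ẋ)=(0.003500, -0.107900) → end (x,ẋ)=(0.151079, 0.720374)
phase 2: p=0.2712, T=0.391, ωT=1.118886, cosh=1.694042, sinh=1.367399; start (x,ẋ)=(0.151079, 0.720374) → end (x,ẋ)=(0.411935, 0.750314)
phase 3: p=0.6170, T=0.270, ωT=0.772632, cosh=1.313627, sinh=0.851831; start (x,ẋ)=(0.411935, 0.750314) → end (x,ẋ)=(0.570973, 0.485768)
phase 4: p=0.9148, T=0.622, ωT=1.779915, cosh=3.049003, sinh=2.880351; start (x,ẋ)=(0.570973, 0.485768) → end (x,ẋ)=(0.355421, -1.352857)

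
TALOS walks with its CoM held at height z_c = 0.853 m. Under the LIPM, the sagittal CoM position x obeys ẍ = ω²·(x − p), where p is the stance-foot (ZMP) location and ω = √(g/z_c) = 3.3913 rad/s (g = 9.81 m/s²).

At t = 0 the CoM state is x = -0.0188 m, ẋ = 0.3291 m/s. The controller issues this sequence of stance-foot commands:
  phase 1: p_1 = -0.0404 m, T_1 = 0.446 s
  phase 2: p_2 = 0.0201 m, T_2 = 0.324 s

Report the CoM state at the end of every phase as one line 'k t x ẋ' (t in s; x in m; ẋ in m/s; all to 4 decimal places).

phase 1: p=-0.0404, T=0.446, ωT=1.512520, cosh=2.379253, sinh=2.158899; start (x,ẋ)=(-0.018800, 0.329100) → end (x,ẋ)=(0.220497, 0.941156)
phase 2: p=0.0201, T=0.324, ωT=1.098781, cosh=1.666892, sinh=1.333615; start (x,ẋ)=(0.220497, 0.941156) → end (x,ẋ)=(0.724245, 2.475137)

1 0.4460 0.2205 0.9412
2 0.7700 0.7242 2.4751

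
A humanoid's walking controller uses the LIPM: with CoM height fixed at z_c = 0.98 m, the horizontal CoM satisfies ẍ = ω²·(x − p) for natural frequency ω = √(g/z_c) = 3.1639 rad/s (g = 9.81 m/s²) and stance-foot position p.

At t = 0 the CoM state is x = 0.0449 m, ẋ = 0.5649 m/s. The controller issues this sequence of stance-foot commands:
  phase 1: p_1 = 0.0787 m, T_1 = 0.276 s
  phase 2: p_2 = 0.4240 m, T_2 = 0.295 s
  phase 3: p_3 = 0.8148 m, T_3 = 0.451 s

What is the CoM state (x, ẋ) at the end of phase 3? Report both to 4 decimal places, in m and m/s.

x = -0.0596, ẋ = -2.3402

phase 1: p=0.0787, T=0.276, ωT=0.873236, cosh=1.406123, sinh=0.988525; start (x,ẋ)=(0.044900, 0.564900) → end (x,ẋ)=(0.207670, 0.688606)
phase 2: p=0.4240, T=0.295, ωT=0.933350, cosh=1.468125, sinh=1.074891; start (x,ẋ)=(0.207670, 0.688606) → end (x,ẋ)=(0.340345, 0.275254)
phase 3: p=0.8148, T=0.451, ωT=1.426919, cosh=2.202946, sinh=1.962898; start (x,ẋ)=(0.340345, 0.275254) → end (x,ẋ)=(-0.059631, -2.340196)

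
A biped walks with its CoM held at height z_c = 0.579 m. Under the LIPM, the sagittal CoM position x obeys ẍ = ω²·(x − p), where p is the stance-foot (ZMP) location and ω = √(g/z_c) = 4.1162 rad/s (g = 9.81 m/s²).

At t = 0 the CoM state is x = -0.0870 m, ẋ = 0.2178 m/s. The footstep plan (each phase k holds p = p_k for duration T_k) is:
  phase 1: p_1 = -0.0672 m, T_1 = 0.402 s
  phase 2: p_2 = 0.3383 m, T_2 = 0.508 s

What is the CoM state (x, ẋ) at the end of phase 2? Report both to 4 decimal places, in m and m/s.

x = -0.6275, ẋ = -3.7622

phase 1: p=-0.0672, T=0.402, ωT=1.654712, cosh=2.711361, sinh=2.520214; start (x,ẋ)=(-0.087000, 0.217800) → end (x,ẋ)=(0.012467, 0.385135)
phase 2: p=0.3383, T=0.508, ωT=2.091030, cosh=4.108402, sinh=3.984842; start (x,ẋ)=(0.012467, 0.385135) → end (x,ẋ)=(-0.627509, -3.762158)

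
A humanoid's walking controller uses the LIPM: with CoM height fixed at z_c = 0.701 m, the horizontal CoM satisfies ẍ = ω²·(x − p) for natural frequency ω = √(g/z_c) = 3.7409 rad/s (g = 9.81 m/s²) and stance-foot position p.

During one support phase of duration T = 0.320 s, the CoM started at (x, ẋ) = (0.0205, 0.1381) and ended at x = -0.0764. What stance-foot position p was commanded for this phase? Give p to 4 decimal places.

ωT = 3.7409·0.320 = 1.197088; cosh(ωT) = 1.806268, sinh(ωT) = 1.504195
x(T) = p + (x₀−p)·cosh(ωT) + (ẋ₀/ω)·sinh(ωT) ⇒ p·(1 − cosh) = x(T) − x₀·cosh − (ẋ₀/ω)·sinh
numerator   = -0.0764 − (0.0205)·1.806268 − (0.1381/3.7409)·1.504195 = -0.168958
denominator = 1 − 1.806268 = -0.806268
p = -0.168958 / -0.806268 = 0.2096

p = 0.2096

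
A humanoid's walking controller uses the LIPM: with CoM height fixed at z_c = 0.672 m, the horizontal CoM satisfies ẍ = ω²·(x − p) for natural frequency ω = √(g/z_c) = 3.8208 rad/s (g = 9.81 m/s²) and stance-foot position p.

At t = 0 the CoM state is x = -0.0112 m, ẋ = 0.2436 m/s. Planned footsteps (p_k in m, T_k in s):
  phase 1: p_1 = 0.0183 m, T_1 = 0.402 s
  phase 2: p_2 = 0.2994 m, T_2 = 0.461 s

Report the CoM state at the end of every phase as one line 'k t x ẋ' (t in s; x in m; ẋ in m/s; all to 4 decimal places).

phase 1: p=0.0183, T=0.402, ωT=1.535962, cosh=2.430520, sinh=2.215271; start (x,ẋ)=(-0.011200, 0.243600) → end (x,ẋ)=(0.087837, 0.342383)
phase 2: p=0.2994, T=0.461, ωT=1.761389, cosh=2.996161, sinh=2.824355; start (x,ẋ)=(0.087837, 0.342383) → end (x,ẋ)=(-0.081385, -1.257202)

1 0.4020 0.0878 0.3424
2 0.8630 -0.0814 -1.2572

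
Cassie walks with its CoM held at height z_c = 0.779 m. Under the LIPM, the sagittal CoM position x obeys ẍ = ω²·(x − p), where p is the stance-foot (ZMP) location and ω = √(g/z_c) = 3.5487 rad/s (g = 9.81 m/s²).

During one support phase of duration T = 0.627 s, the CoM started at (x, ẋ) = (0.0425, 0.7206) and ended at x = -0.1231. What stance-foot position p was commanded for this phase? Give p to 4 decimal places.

p = 0.3398

ωT = 3.5487·0.627 = 2.225035; cosh(ωT) = 4.680935, sinh(ωT) = 4.572871
x(T) = p + (x₀−p)·cosh(ωT) + (ẋ₀/ω)·sinh(ωT) ⇒ p·(1 − cosh) = x(T) − x₀·cosh − (ẋ₀/ω)·sinh
numerator   = -0.1231 − (0.0425)·4.680935 − (0.7206/3.5487)·4.572871 = -1.250608
denominator = 1 − 4.680935 = -3.680935
p = -1.250608 / -3.680935 = 0.3398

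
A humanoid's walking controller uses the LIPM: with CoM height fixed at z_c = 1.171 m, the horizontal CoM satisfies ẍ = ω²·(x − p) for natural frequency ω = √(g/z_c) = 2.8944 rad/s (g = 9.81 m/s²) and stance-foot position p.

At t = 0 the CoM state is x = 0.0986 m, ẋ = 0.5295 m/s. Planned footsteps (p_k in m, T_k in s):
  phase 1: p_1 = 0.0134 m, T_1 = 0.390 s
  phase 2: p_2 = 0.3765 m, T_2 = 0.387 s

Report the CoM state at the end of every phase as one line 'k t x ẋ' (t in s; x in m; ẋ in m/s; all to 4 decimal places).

phase 1: p=0.0134, T=0.390, ωT=1.128816, cosh=1.707705, sinh=1.384289; start (x,ẋ)=(0.098600, 0.529500) → end (x,ẋ)=(0.412137, 1.245599)
phase 2: p=0.3765, T=0.387, ωT=1.120133, cosh=1.695749, sinh=1.369512; start (x,ẋ)=(0.412137, 1.245599) → end (x,ẋ)=(1.026299, 2.253487)

1 0.3900 0.4121 1.2456
2 0.7770 1.0263 2.2535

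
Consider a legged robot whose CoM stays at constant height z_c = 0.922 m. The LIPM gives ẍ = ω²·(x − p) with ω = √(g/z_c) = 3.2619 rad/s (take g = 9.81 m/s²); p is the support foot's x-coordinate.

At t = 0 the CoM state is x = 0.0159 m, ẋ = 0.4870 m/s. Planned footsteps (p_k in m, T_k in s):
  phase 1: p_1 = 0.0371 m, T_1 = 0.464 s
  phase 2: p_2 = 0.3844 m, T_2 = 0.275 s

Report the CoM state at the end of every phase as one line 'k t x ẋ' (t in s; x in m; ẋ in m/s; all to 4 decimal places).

phase 1: p=0.0371, T=0.464, ωT=1.513522, cosh=2.381417, sinh=2.161283; start (x,ẋ)=(0.015900, 0.487000) → end (x,ẋ)=(0.309292, 1.010292)
phase 2: p=0.3844, T=0.275, ωT=0.897023, cosh=1.430036, sinh=1.022254; start (x,ẋ)=(0.309292, 1.010292) → end (x,ẋ)=(0.593611, 1.194309)

1 0.4640 0.3093 1.0103
2 0.7390 0.5936 1.1943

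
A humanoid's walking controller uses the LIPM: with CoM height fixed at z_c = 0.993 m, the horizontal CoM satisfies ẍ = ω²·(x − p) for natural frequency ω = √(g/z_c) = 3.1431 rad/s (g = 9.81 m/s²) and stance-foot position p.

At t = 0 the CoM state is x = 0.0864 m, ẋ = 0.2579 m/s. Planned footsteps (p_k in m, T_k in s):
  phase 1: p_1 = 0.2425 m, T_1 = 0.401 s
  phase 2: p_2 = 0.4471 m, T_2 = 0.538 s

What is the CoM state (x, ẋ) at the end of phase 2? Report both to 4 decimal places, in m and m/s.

x = -0.8413, ẋ = -3.8919

phase 1: p=0.2425, T=0.401, ωT=1.260383, cosh=1.905159, sinh=1.621613; start (x,ẋ)=(0.086400, 0.257900) → end (x,ẋ)=(0.078163, -0.304285)
phase 2: p=0.4471, T=0.538, ωT=1.690988, cosh=2.804587, sinh=2.620250; start (x,ẋ)=(0.078163, -0.304285) → end (x,ẋ)=(-0.841284, -3.891853)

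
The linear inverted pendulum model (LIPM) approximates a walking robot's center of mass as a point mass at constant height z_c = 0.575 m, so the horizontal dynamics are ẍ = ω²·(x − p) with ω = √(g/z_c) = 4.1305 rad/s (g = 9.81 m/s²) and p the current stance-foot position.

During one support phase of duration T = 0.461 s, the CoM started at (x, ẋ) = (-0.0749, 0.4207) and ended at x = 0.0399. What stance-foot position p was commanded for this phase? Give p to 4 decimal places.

p = 0.0154

ωT = 4.1305·0.461 = 1.904160; cosh(ωT) = 3.431358, sinh(ωT) = 3.282411
x(T) = p + (x₀−p)·cosh(ωT) + (ẋ₀/ω)·sinh(ωT) ⇒ p·(1 − cosh) = x(T) − x₀·cosh − (ẋ₀/ω)·sinh
numerator   = 0.0399 − (-0.0749)·3.431358 − (0.4207/4.1305)·3.282411 = -0.037412
denominator = 1 − 3.431358 = -2.431358
p = -0.037412 / -2.431358 = 0.0154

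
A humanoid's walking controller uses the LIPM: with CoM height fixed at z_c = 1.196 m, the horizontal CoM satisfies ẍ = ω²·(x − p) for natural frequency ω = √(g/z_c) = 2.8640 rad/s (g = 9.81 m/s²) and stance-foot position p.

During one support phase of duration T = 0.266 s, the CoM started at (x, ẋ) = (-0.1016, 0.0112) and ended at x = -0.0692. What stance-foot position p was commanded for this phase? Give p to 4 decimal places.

ωT = 2.8640·0.266 = 0.761824; cosh(ωT) = 1.304497, sinh(ωT) = 0.837683
x(T) = p + (x₀−p)·cosh(ωT) + (ẋ₀/ω)·sinh(ωT) ⇒ p·(1 − cosh) = x(T) − x₀·cosh − (ẋ₀/ω)·sinh
numerator   = -0.0692 − (-0.1016)·1.304497 − (0.0112/2.8640)·0.837683 = 0.060061
denominator = 1 − 1.304497 = -0.304497
p = 0.060061 / -0.304497 = -0.1972

p = -0.1972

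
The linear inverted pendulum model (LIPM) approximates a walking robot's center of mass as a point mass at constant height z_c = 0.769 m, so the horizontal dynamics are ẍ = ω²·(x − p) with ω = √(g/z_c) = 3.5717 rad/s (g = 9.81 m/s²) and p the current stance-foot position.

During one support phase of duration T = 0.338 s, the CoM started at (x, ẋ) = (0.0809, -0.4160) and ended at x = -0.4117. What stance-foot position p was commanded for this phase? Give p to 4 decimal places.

ωT = 3.5717·0.338 = 1.207235; cosh(ωT) = 1.821623, sinh(ωT) = 1.522600
x(T) = p + (x₀−p)·cosh(ωT) + (ẋ₀/ω)·sinh(ωT) ⇒ p·(1 − cosh) = x(T) − x₀·cosh − (ẋ₀/ω)·sinh
numerator   = -0.4117 − (0.0809)·1.821623 − (-0.4160/3.5717)·1.522600 = -0.381730
denominator = 1 − 1.821623 = -0.821623
p = -0.381730 / -0.821623 = 0.4646

p = 0.4646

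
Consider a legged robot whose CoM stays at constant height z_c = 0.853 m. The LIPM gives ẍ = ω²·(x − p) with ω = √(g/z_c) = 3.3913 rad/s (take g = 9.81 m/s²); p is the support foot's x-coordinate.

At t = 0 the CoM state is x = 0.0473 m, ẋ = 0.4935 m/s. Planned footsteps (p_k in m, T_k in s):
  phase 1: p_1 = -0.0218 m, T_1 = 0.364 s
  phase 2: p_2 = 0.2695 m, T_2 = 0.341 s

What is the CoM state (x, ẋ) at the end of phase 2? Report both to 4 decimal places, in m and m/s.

phase 1: p=-0.0218, T=0.364, ωT=1.234433, cosh=1.863715, sinh=1.572715; start (x,ẋ)=(0.047300, 0.493500) → end (x,ẋ)=(0.335843, 1.288292)
phase 2: p=0.2695, T=0.341, ωT=1.156433, cosh=1.746591, sinh=1.431985; start (x,ẋ)=(0.335843, 1.288292) → end (x,ẋ)=(0.929359, 2.572301)

x = 0.9294, ẋ = 2.5723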